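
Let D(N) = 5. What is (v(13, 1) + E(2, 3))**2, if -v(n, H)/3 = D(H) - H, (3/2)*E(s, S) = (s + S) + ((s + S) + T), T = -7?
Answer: 100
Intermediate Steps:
E(s, S) = -14/3 + 4*S/3 + 4*s/3 (E(s, S) = 2*((s + S) + ((s + S) - 7))/3 = 2*((S + s) + ((S + s) - 7))/3 = 2*((S + s) + (-7 + S + s))/3 = 2*(-7 + 2*S + 2*s)/3 = -14/3 + 4*S/3 + 4*s/3)
v(n, H) = -15 + 3*H (v(n, H) = -3*(5 - H) = -15 + 3*H)
(v(13, 1) + E(2, 3))**2 = ((-15 + 3*1) + (-14/3 + (4/3)*3 + (4/3)*2))**2 = ((-15 + 3) + (-14/3 + 4 + 8/3))**2 = (-12 + 2)**2 = (-10)**2 = 100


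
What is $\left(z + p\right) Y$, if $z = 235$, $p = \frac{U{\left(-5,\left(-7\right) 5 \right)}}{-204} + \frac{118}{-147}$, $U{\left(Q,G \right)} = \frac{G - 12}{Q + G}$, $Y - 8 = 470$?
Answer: $\frac{22379753743}{199920} \approx 1.1194 \cdot 10^{5}$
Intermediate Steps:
$Y = 478$ ($Y = 8 + 470 = 478$)
$U{\left(Q,G \right)} = \frac{-12 + G}{G + Q}$
$p = - \frac{323263}{399840}$ ($p = \frac{\frac{1}{\left(-7\right) 5 - 5} \left(-12 - 35\right)}{-204} + \frac{118}{-147} = \frac{-12 - 35}{-35 - 5} \left(- \frac{1}{204}\right) + 118 \left(- \frac{1}{147}\right) = \frac{1}{-40} \left(-47\right) \left(- \frac{1}{204}\right) - \frac{118}{147} = \left(- \frac{1}{40}\right) \left(-47\right) \left(- \frac{1}{204}\right) - \frac{118}{147} = \frac{47}{40} \left(- \frac{1}{204}\right) - \frac{118}{147} = - \frac{47}{8160} - \frac{118}{147} = - \frac{323263}{399840} \approx -0.80848$)
$\left(z + p\right) Y = \left(235 - \frac{323263}{399840}\right) 478 = \frac{93639137}{399840} \cdot 478 = \frac{22379753743}{199920}$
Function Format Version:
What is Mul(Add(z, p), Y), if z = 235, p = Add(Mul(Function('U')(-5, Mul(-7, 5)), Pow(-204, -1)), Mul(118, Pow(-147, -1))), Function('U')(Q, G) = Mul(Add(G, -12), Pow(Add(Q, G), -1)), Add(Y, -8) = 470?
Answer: Rational(22379753743, 199920) ≈ 1.1194e+5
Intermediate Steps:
Y = 478 (Y = Add(8, 470) = 478)
Function('U')(Q, G) = Mul(Pow(Add(G, Q), -1), Add(-12, G)) (Function('U')(Q, G) = Mul(Add(-12, G), Pow(Add(G, Q), -1)) = Mul(Pow(Add(G, Q), -1), Add(-12, G)))
p = Rational(-323263, 399840) (p = Add(Mul(Mul(Pow(Add(Mul(-7, 5), -5), -1), Add(-12, Mul(-7, 5))), Pow(-204, -1)), Mul(118, Pow(-147, -1))) = Add(Mul(Mul(Pow(Add(-35, -5), -1), Add(-12, -35)), Rational(-1, 204)), Mul(118, Rational(-1, 147))) = Add(Mul(Mul(Pow(-40, -1), -47), Rational(-1, 204)), Rational(-118, 147)) = Add(Mul(Mul(Rational(-1, 40), -47), Rational(-1, 204)), Rational(-118, 147)) = Add(Mul(Rational(47, 40), Rational(-1, 204)), Rational(-118, 147)) = Add(Rational(-47, 8160), Rational(-118, 147)) = Rational(-323263, 399840) ≈ -0.80848)
Mul(Add(z, p), Y) = Mul(Add(235, Rational(-323263, 399840)), 478) = Mul(Rational(93639137, 399840), 478) = Rational(22379753743, 199920)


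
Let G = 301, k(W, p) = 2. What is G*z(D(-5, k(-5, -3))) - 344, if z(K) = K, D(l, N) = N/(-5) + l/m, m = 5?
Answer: -3827/5 ≈ -765.40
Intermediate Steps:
D(l, N) = -N/5 + l/5 (D(l, N) = N/(-5) + l/5 = N*(-⅕) + l*(⅕) = -N/5 + l/5)
G*z(D(-5, k(-5, -3))) - 344 = 301*(-⅕*2 + (⅕)*(-5)) - 344 = 301*(-⅖ - 1) - 344 = 301*(-7/5) - 344 = -2107/5 - 344 = -3827/5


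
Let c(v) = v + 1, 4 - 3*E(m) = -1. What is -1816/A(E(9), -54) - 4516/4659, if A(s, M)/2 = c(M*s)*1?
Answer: 3828448/414651 ≈ 9.2329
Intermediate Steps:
E(m) = 5/3 (E(m) = 4/3 - ⅓*(-1) = 4/3 + ⅓ = 5/3)
c(v) = 1 + v
A(s, M) = 2 + 2*M*s (A(s, M) = 2*((1 + M*s)*1) = 2*(1 + M*s) = 2 + 2*M*s)
-1816/A(E(9), -54) - 4516/4659 = -1816/(2 + 2*(-54)*(5/3)) - 4516/4659 = -1816/(2 - 180) - 4516*1/4659 = -1816/(-178) - 4516/4659 = -1816*(-1/178) - 4516/4659 = 908/89 - 4516/4659 = 3828448/414651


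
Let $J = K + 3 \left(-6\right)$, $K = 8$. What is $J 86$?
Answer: $-860$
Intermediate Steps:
$J = -10$ ($J = 8 + 3 \left(-6\right) = 8 - 18 = -10$)
$J 86 = \left(-10\right) 86 = -860$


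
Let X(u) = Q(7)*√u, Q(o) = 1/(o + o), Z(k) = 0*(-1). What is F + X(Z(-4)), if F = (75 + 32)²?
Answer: 11449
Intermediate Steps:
Z(k) = 0
Q(o) = 1/(2*o)
X(u) = √u/14 (X(u) = ((½)/7)*√u = ((½)*(⅐))*√u = √u/14)
F = 11449 (F = 107² = 11449)
F + X(Z(-4)) = 11449 + √0/14 = 11449 + (1/14)*0 = 11449 + 0 = 11449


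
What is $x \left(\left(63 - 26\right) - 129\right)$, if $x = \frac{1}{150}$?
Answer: $- \frac{46}{75} \approx -0.61333$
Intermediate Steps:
$x = \frac{1}{150} \approx 0.0066667$
$x \left(\left(63 - 26\right) - 129\right) = \frac{\left(63 - 26\right) - 129}{150} = \frac{37 - 129}{150} = \frac{1}{150} \left(-92\right) = - \frac{46}{75}$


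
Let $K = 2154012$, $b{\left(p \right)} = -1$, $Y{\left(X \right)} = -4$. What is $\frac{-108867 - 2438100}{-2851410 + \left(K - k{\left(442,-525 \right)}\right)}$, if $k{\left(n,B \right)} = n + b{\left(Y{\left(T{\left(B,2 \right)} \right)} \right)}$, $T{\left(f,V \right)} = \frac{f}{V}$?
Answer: $\frac{848989}{232613} \approx 3.6498$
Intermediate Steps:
$k{\left(n,B \right)} = -1 + n$ ($k{\left(n,B \right)} = n - 1 = -1 + n$)
$\frac{-108867 - 2438100}{-2851410 + \left(K - k{\left(442,-525 \right)}\right)} = \frac{-108867 - 2438100}{-2851410 + \left(2154012 - \left(-1 + 442\right)\right)} = - \frac{2546967}{-2851410 + \left(2154012 - 441\right)} = - \frac{2546967}{-2851410 + 2153571} = - \frac{2546967}{-697839} = \left(-2546967\right) \left(- \frac{1}{697839}\right) = \frac{848989}{232613}$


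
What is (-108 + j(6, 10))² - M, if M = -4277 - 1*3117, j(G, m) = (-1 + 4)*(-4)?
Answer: 21794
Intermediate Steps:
j(G, m) = -12 (j(G, m) = 3*(-4) = -12)
M = -7394 (M = -4277 - 3117 = -7394)
(-108 + j(6, 10))² - M = (-108 - 12)² - 1*(-7394) = (-120)² + 7394 = 14400 + 7394 = 21794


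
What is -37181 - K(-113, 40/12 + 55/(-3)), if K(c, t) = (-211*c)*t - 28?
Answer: 320492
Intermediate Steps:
K(c, t) = -28 - 211*c*t (K(c, t) = -211*c*t - 28 = -28 - 211*c*t)
-37181 - K(-113, 40/12 + 55/(-3)) = -37181 - (-28 - 211*(-113)*(40/12 + 55/(-3))) = -37181 - (-28 - 211*(-113)*(40*(1/12) + 55*(-⅓))) = -37181 - (-28 - 211*(-113)*(10/3 - 55/3)) = -37181 - (-28 - 211*(-113)*(-15)) = -37181 - (-28 - 357645) = -37181 - 1*(-357673) = -37181 + 357673 = 320492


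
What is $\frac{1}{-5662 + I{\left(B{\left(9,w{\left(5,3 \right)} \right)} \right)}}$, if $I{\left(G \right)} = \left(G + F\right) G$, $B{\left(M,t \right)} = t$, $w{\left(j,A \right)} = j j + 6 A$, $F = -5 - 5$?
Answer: $- \frac{1}{4243} \approx -0.00023568$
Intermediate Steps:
$F = -10$ ($F = -5 - 5 = -10$)
$w{\left(j,A \right)} = j^{2} + 6 A$
$I{\left(G \right)} = G \left(-10 + G\right)$ ($I{\left(G \right)} = \left(G - 10\right) G = \left(-10 + G\right) G = G \left(-10 + G\right)$)
$\frac{1}{-5662 + I{\left(B{\left(9,w{\left(5,3 \right)} \right)} \right)}} = \frac{1}{-5662 + \left(5^{2} + 6 \cdot 3\right) \left(-10 + \left(5^{2} + 6 \cdot 3\right)\right)} = \frac{1}{-5662 + \left(25 + 18\right) \left(-10 + \left(25 + 18\right)\right)} = \frac{1}{-5662 + 43 \left(-10 + 43\right)} = \frac{1}{-5662 + 43 \cdot 33} = \frac{1}{-5662 + 1419} = \frac{1}{-4243} = - \frac{1}{4243}$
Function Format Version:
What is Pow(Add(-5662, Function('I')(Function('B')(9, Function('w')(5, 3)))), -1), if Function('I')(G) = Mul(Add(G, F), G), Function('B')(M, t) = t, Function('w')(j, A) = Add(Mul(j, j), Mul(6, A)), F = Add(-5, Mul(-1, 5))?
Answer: Rational(-1, 4243) ≈ -0.00023568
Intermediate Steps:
F = -10 (F = Add(-5, -5) = -10)
Function('w')(j, A) = Add(Pow(j, 2), Mul(6, A))
Function('I')(G) = Mul(G, Add(-10, G)) (Function('I')(G) = Mul(Add(G, -10), G) = Mul(Add(-10, G), G) = Mul(G, Add(-10, G)))
Pow(Add(-5662, Function('I')(Function('B')(9, Function('w')(5, 3)))), -1) = Pow(Add(-5662, Mul(Add(Pow(5, 2), Mul(6, 3)), Add(-10, Add(Pow(5, 2), Mul(6, 3))))), -1) = Pow(Add(-5662, Mul(Add(25, 18), Add(-10, Add(25, 18)))), -1) = Pow(Add(-5662, Mul(43, Add(-10, 43))), -1) = Pow(Add(-5662, Mul(43, 33)), -1) = Pow(Add(-5662, 1419), -1) = Pow(-4243, -1) = Rational(-1, 4243)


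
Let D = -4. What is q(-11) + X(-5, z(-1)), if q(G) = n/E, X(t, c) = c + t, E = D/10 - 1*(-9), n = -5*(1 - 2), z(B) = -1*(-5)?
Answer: 25/43 ≈ 0.58140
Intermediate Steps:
z(B) = 5
n = 5 (n = -5*(-1) = 5)
E = 43/5 (E = -4/10 - 1*(-9) = -4*⅒ + 9 = -⅖ + 9 = 43/5 ≈ 8.6000)
q(G) = 25/43 (q(G) = 5/(43/5) = 5*(5/43) = 25/43)
q(-11) + X(-5, z(-1)) = 25/43 + (5 - 5) = 25/43 + 0 = 25/43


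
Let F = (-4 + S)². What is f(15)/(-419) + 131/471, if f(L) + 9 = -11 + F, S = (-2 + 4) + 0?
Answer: 62425/197349 ≈ 0.31632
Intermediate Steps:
S = 2 (S = 2 + 0 = 2)
F = 4 (F = (-4 + 2)² = (-2)² = 4)
f(L) = -16 (f(L) = -9 + (-11 + 4) = -9 - 7 = -16)
f(15)/(-419) + 131/471 = -16/(-419) + 131/471 = -16*(-1/419) + 131*(1/471) = 16/419 + 131/471 = 62425/197349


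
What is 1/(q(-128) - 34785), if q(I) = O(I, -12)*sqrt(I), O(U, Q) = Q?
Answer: I/(3*(-11595*I + 32*sqrt(2))) ≈ -2.8748e-5 + 1.122e-7*I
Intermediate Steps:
q(I) = -12*sqrt(I)
1/(q(-128) - 34785) = 1/(-96*I*sqrt(2) - 34785) = 1/(-34785 - 96*I*sqrt(2))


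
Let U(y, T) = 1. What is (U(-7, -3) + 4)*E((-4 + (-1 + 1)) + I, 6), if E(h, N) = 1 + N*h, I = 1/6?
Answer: -110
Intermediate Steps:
I = ⅙ ≈ 0.16667
(U(-7, -3) + 4)*E((-4 + (-1 + 1)) + I, 6) = (1 + 4)*(1 + 6*((-4 + (-1 + 1)) + ⅙)) = 5*(1 + 6*((-4 + 0) + ⅙)) = 5*(1 + 6*(-4 + ⅙)) = 5*(1 + 6*(-23/6)) = 5*(1 - 23) = 5*(-22) = -110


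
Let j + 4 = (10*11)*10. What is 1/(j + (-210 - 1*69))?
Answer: 1/817 ≈ 0.0012240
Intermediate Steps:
j = 1096 (j = -4 + (10*11)*10 = -4 + 110*10 = -4 + 1100 = 1096)
1/(j + (-210 - 1*69)) = 1/(1096 + (-210 - 1*69)) = 1/(1096 + (-210 - 69)) = 1/(1096 - 279) = 1/817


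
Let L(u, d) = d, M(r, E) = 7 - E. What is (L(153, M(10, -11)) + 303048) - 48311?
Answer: 254755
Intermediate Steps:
(L(153, M(10, -11)) + 303048) - 48311 = ((7 - 1*(-11)) + 303048) - 48311 = ((7 + 11) + 303048) - 48311 = (18 + 303048) - 48311 = 303066 - 48311 = 254755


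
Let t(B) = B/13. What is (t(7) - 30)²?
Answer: 146689/169 ≈ 867.98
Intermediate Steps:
t(B) = B/13 (t(B) = B*(1/13) = B/13)
(t(7) - 30)² = ((1/13)*7 - 30)² = (7/13 - 30)² = (-383/13)² = 146689/169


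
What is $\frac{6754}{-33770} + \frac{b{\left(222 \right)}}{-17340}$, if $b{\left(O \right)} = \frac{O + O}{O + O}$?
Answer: $- \frac{3469}{17340} \approx -0.20006$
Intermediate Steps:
$b{\left(O \right)} = 1$ ($b{\left(O \right)} = \frac{2 O}{2 O} = 2 O \frac{1}{2 O} = 1$)
$\frac{6754}{-33770} + \frac{b{\left(222 \right)}}{-17340} = \frac{6754}{-33770} + 1 \frac{1}{-17340} = 6754 \left(- \frac{1}{33770}\right) + 1 \left(- \frac{1}{17340}\right) = - \frac{1}{5} - \frac{1}{17340} = - \frac{3469}{17340}$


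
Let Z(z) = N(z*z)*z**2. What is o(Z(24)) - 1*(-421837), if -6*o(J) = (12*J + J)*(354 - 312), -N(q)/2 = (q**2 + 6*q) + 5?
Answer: 35143987021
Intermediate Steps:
N(q) = -10 - 12*q - 2*q**2 (N(q) = -2*((q**2 + 6*q) + 5) = -2*(5 + q**2 + 6*q) = -10 - 12*q - 2*q**2)
Z(z) = z**2*(-10 - 12*z**2 - 2*z**4) (Z(z) = (-10 - 12*z*z - 2*z**4)*z**2 = (-10 - 12*z**2 - 2*z**4)*z**2 = z**2*(-10 - 12*z**2 - 2*z**4))
o(J) = -91*J (o(J) = -(12*J + J)*(354 - 312)/6 = -13*J*42/6 = -91*J)
o(Z(24)) - 1*(-421837) = -182*24**2*(-5 - 1*24**4 - 6*24**2) - 1*(-421837) = -182*576*(-5 - 1*331776 - 6*576) + 421837 = -182*576*(-5 - 331776 - 3456) + 421837 = -182*576*(-335237) + 421837 = -91*(-386193024) + 421837 = 35143565184 + 421837 = 35143987021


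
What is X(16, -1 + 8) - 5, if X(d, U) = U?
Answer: 2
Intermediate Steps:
X(16, -1 + 8) - 5 = (-1 + 8) - 5 = 7 - 5 = 2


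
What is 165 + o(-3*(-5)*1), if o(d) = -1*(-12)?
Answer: 177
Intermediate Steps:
o(d) = 12
165 + o(-3*(-5)*1) = 165 + 12 = 177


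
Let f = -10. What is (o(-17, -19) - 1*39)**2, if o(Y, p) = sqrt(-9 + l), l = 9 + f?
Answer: (39 - I*sqrt(10))**2 ≈ 1511.0 - 246.66*I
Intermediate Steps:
l = -1 (l = 9 - 10 = -1)
o(Y, p) = I*sqrt(10) (o(Y, p) = sqrt(-9 - 1) = sqrt(-10) = I*sqrt(10))
(o(-17, -19) - 1*39)**2 = (I*sqrt(10) - 1*39)**2 = (I*sqrt(10) - 39)**2 = (-39 + I*sqrt(10))**2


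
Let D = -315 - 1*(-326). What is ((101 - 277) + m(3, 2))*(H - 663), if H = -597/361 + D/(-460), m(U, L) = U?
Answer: 19095112183/166060 ≈ 1.1499e+5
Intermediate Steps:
D = 11 (D = -315 + 326 = 11)
H = -278591/166060 (H = -597/361 + 11/(-460) = -597*1/361 + 11*(-1/460) = -597/361 - 11/460 = -278591/166060 ≈ -1.6777)
((101 - 277) + m(3, 2))*(H - 663) = ((101 - 277) + 3)*(-278591/166060 - 663) = (-176 + 3)*(-110376371/166060) = -173*(-110376371/166060) = 19095112183/166060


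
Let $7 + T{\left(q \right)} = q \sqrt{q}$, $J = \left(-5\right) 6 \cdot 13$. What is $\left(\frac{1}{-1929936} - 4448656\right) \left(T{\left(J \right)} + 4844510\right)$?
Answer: $- \frac{41593068464533454551}{1929936} + \frac{558065388791105 i \sqrt{390}}{321656} \approx -2.1552 \cdot 10^{13} + 3.4263 \cdot 10^{10} i$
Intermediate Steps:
$J = -390$ ($J = \left(-30\right) 13 = -390$)
$T{\left(q \right)} = -7 + q^{\frac{3}{2}}$ ($T{\left(q \right)} = -7 + q \sqrt{q} = -7 + q^{\frac{3}{2}}$)
$\left(\frac{1}{-1929936} - 4448656\right) \left(T{\left(J \right)} + 4844510\right) = \left(\frac{1}{-1929936} - 4448656\right) \left(\left(-7 + \left(-390\right)^{\frac{3}{2}}\right) + 4844510\right) = \left(- \frac{1}{1929936} - 4448656\right) \left(\left(-7 - 390 i \sqrt{390}\right) + 4844510\right) = - \frac{8585621366017 \left(4844503 - 390 i \sqrt{390}\right)}{1929936} = - \frac{41593068464533454551}{1929936} + \frac{558065388791105 i \sqrt{390}}{321656}$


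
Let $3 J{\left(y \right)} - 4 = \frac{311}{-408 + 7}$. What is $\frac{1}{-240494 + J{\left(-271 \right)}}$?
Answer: $- \frac{401}{96437663} \approx -4.1581 \cdot 10^{-6}$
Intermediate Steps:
$J{\left(y \right)} = \frac{431}{401}$ ($J{\left(y \right)} = \frac{4}{3} + \frac{311 \frac{1}{-408 + 7}}{3} = \frac{4}{3} + \frac{311 \frac{1}{-401}}{3} = \frac{4}{3} + \frac{311 \left(- \frac{1}{401}\right)}{3} = \frac{4}{3} + \frac{1}{3} \left(- \frac{311}{401}\right) = \frac{4}{3} - \frac{311}{1203} = \frac{431}{401}$)
$\frac{1}{-240494 + J{\left(-271 \right)}} = \frac{1}{-240494 + \frac{431}{401}} = \frac{1}{- \frac{96437663}{401}} = - \frac{401}{96437663}$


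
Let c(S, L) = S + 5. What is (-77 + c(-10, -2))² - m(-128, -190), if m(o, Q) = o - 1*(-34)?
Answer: 6818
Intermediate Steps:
m(o, Q) = 34 + o (m(o, Q) = o + 34 = 34 + o)
c(S, L) = 5 + S
(-77 + c(-10, -2))² - m(-128, -190) = (-77 + (5 - 10))² - (34 - 128) = (-77 - 5)² - 1*(-94) = (-82)² + 94 = 6724 + 94 = 6818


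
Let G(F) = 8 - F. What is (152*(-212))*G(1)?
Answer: -225568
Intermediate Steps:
(152*(-212))*G(1) = (152*(-212))*(8 - 1*1) = -32224*(8 - 1) = -32224*7 = -225568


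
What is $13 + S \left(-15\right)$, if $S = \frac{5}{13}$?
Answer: $\frac{94}{13} \approx 7.2308$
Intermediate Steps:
$S = \frac{5}{13}$ ($S = 5 \cdot \frac{1}{13} = \frac{5}{13} \approx 0.38462$)
$13 + S \left(-15\right) = 13 + \frac{5}{13} \left(-15\right) = 13 - \frac{75}{13} = \frac{94}{13}$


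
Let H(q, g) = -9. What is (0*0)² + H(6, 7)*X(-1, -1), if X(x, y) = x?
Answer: 9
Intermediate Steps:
(0*0)² + H(6, 7)*X(-1, -1) = (0*0)² - 9*(-1) = 0² + 9 = 0 + 9 = 9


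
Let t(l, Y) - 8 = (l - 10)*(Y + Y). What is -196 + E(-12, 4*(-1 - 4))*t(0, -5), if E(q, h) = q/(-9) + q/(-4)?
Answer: 272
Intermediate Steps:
t(l, Y) = 8 + 2*Y*(-10 + l) (t(l, Y) = 8 + (l - 10)*(Y + Y) = 8 + (-10 + l)*(2*Y) = 8 + 2*Y*(-10 + l))
E(q, h) = -13*q/36 (E(q, h) = q*(-⅑) + q*(-¼) = -q/9 - q/4 = -13*q/36)
-196 + E(-12, 4*(-1 - 4))*t(0, -5) = -196 + (-13/36*(-12))*(8 - 20*(-5) + 2*(-5)*0) = -196 + 13*(8 + 100 + 0)/3 = -196 + (13/3)*108 = -196 + 468 = 272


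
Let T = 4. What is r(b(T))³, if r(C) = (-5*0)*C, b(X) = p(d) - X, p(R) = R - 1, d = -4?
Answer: 0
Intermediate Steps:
p(R) = -1 + R
b(X) = -5 - X (b(X) = (-1 - 4) - X = -5 - X)
r(C) = 0 (r(C) = 0*C = 0)
r(b(T))³ = 0³ = 0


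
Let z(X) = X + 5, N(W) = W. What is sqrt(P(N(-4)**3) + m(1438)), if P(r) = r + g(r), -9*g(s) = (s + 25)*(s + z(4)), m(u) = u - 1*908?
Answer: sqrt(2049)/3 ≈ 15.089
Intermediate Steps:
m(u) = -908 + u (m(u) = u - 908 = -908 + u)
z(X) = 5 + X
g(s) = -(9 + s)*(25 + s)/9 (g(s) = -(s + 25)*(s + (5 + 4))/9 = -(25 + s)*(s + 9)/9 = -(25 + s)*(9 + s)/9 = -(9 + s)*(25 + s)/9)
P(r) = -25 - 25*r/9 - r**2/9 (P(r) = r + (-25 - 34*r/9 - r**2/9) = -25 - 25*r/9 - r**2/9)
sqrt(P(N(-4)**3) + m(1438)) = sqrt((-25 - 25/9*(-4)**3 - ((-4)**3)**2/9) + (-908 + 1438)) = sqrt((-25 - 25/9*(-64) - 1/9*(-64)**2) + 530) = sqrt((-25 + 1600/9 - 1/9*4096) + 530) = sqrt((-25 + 1600/9 - 4096/9) + 530) = sqrt(-907/3 + 530) = sqrt(683/3) = sqrt(2049)/3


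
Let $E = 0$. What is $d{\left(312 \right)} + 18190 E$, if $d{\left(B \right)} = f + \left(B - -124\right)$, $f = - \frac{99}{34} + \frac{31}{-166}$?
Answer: $\frac{610824}{1411} \approx 432.9$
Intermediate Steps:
$f = - \frac{4372}{1411}$ ($f = \left(-99\right) \frac{1}{34} + 31 \left(- \frac{1}{166}\right) = - \frac{99}{34} - \frac{31}{166} = - \frac{4372}{1411} \approx -3.0985$)
$d{\left(B \right)} = \frac{170592}{1411} + B$ ($d{\left(B \right)} = - \frac{4372}{1411} + \left(B - -124\right) = - \frac{4372}{1411} + \left(B + 124\right) = - \frac{4372}{1411} + \left(124 + B\right) = \frac{170592}{1411} + B$)
$d{\left(312 \right)} + 18190 E = \left(\frac{170592}{1411} + 312\right) + 18190 \cdot 0 = \frac{610824}{1411} + 0 = \frac{610824}{1411}$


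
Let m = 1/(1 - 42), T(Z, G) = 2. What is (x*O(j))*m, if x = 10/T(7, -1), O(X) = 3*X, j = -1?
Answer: 15/41 ≈ 0.36585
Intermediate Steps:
m = -1/41 (m = 1/(-41) = -1/41 ≈ -0.024390)
x = 5 (x = 10/2 = 10*(1/2) = 5)
(x*O(j))*m = (5*(3*(-1)))*(-1/41) = (5*(-3))*(-1/41) = -15*(-1/41) = 15/41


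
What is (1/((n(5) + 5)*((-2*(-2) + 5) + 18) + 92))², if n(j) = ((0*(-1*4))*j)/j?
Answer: 1/51529 ≈ 1.9407e-5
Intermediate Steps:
n(j) = 0 (n(j) = ((0*(-4))*j)/j = (0*j)/j = 0/j = 0)
(1/((n(5) + 5)*((-2*(-2) + 5) + 18) + 92))² = (1/((0 + 5)*((-2*(-2) + 5) + 18) + 92))² = (1/(5*((4 + 5) + 18) + 92))² = (1/(5*(9 + 18) + 92))² = (1/(5*27 + 92))² = (1/(135 + 92))² = (1/227)² = 1/51529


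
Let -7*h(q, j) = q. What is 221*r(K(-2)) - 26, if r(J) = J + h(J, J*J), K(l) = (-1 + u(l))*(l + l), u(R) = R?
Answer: 15730/7 ≈ 2247.1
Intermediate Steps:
h(q, j) = -q/7
K(l) = 2*l*(-1 + l) (K(l) = (-1 + l)*(l + l) = (-1 + l)*(2*l) = 2*l*(-1 + l))
r(J) = 6*J/7 (r(J) = J - J/7 = 6*J/7)
221*r(K(-2)) - 26 = 221*(6*(2*(-2)*(-1 - 2))/7) - 26 = 221*(6*(2*(-2)*(-3))/7) - 26 = 221*((6/7)*12) - 26 = 221*(72/7) - 26 = 15912/7 - 26 = 15730/7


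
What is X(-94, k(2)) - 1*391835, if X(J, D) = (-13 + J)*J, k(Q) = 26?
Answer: -381777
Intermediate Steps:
X(J, D) = J*(-13 + J)
X(-94, k(2)) - 1*391835 = -94*(-13 - 94) - 1*391835 = -94*(-107) - 391835 = 10058 - 391835 = -381777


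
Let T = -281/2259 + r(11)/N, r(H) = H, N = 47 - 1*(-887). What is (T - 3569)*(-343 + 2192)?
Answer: -13923879928031/2109906 ≈ -6.5993e+6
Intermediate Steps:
N = 934 (N = 47 + 887 = 934)
T = -237605/2109906 (T = -281/2259 + 11/934 = -237605/2109906 ≈ -0.11261)
(T - 3569)*(-343 + 2192) = (-237605/2109906 - 3569)*(-343 + 2192) = -7530492119/2109906*1849 = -13923879928031/2109906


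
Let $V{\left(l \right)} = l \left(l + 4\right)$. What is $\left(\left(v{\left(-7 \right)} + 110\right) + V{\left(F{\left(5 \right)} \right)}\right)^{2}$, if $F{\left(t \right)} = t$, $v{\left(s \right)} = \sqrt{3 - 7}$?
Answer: $24021 + 620 i \approx 24021.0 + 620.0 i$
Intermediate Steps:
$v{\left(s \right)} = 2 i$ ($v{\left(s \right)} = \sqrt{-4} = 2 i$)
$V{\left(l \right)} = l \left(4 + l\right)$
$\left(\left(v{\left(-7 \right)} + 110\right) + V{\left(F{\left(5 \right)} \right)}\right)^{2} = \left(\left(2 i + 110\right) + 5 \left(4 + 5\right)\right)^{2} = \left(\left(110 + 2 i\right) + 5 \cdot 9\right)^{2} = \left(\left(110 + 2 i\right) + 45\right)^{2} = \left(155 + 2 i\right)^{2}$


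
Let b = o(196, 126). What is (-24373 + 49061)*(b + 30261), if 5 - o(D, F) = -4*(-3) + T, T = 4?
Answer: 746812000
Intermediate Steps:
o(D, F) = -11 (o(D, F) = 5 - (-4*(-3) + 4) = 5 - (12 + 4) = 5 - 1*16 = 5 - 16 = -11)
b = -11
(-24373 + 49061)*(b + 30261) = (-24373 + 49061)*(-11 + 30261) = 24688*30250 = 746812000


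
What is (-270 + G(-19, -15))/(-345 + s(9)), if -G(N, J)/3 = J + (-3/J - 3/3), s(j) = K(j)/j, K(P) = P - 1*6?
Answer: 3339/5170 ≈ 0.64584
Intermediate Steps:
K(P) = -6 + P (K(P) = P - 6 = -6 + P)
s(j) = (-6 + j)/j
G(N, J) = 3 - 3*J + 9/J (G(N, J) = -3*(J + (-3/J - 3/3)) = -3*(J + (-3/J - 3*⅓)) = -3*(J + (-3/J - 1)) = -3*(J + (-1 - 3/J)) = -3*(-1 + J - 3/J) = 3 - 3*J + 9/J)
(-270 + G(-19, -15))/(-345 + s(9)) = (-270 + (3 - 3*(-15) + 9/(-15)))/(-345 + (-6 + 9)/9) = (-270 + (3 + 45 + 9*(-1/15)))/(-345 + (⅑)*3) = (-270 + (3 + 45 - ⅗))/(-345 + ⅓) = (-270 + 237/5)/(-1034/3) = -1113/5*(-3/1034) = 3339/5170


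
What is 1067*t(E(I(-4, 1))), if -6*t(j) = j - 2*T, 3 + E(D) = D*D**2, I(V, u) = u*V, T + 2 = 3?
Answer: 24541/2 ≈ 12271.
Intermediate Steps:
T = 1 (T = -2 + 3 = 1)
I(V, u) = V*u
E(D) = -3 + D**3 (E(D) = -3 + D*D**2 = -3 + D**3)
t(j) = 1/3 - j/6 (t(j) = -(j - 2*1)/6 = -(j - 2)/6 = -(-2 + j)/6 = 1/3 - j/6)
1067*t(E(I(-4, 1))) = 1067*(1/3 - (-3 + (-4*1)**3)/6) = 1067*(1/3 - (-3 + (-4)**3)/6) = 1067*(1/3 - (-3 - 64)/6) = 1067*(1/3 - 1/6*(-67)) = 1067*(1/3 + 67/6) = 1067*(23/2) = 24541/2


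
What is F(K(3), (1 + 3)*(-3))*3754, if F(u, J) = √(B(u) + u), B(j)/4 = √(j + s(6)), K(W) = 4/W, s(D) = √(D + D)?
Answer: 7508*√(3 + 3*√6*√(2 + 3*√3))/3 ≈ 11927.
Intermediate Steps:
s(D) = √2*√D (s(D) = √(2*D) = √2*√D)
B(j) = 4*√(j + 2*√3) (B(j) = 4*√(j + √2*√6) = 4*√(j + 2*√3))
F(u, J) = √(u + 4*√(u + 2*√3)) (F(u, J) = √(4*√(u + 2*√3) + u) = √(u + 4*√(u + 2*√3)))
F(K(3), (1 + 3)*(-3))*3754 = √(4/3 + 4*√(4/3 + 2*√3))*3754 = 3754*√(4/3 + 4*√(4/3 + 2*√3))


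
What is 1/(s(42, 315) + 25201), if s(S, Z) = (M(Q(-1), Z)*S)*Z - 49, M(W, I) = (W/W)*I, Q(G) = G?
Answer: 1/4192602 ≈ 2.3852e-7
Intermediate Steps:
M(W, I) = I (M(W, I) = 1*I = I)
s(S, Z) = -49 + S*Z² (s(S, Z) = (Z*S)*Z - 49 = (S*Z)*Z - 49 = S*Z² - 49 = -49 + S*Z²)
1/(s(42, 315) + 25201) = 1/((-49 + 42*315²) + 25201) = 1/((-49 + 42*99225) + 25201) = 1/((-49 + 4167450) + 25201) = 1/(4167401 + 25201) = 1/4192602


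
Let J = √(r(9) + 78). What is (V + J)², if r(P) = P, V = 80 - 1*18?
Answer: (62 + √87)² ≈ 5087.6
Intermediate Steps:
V = 62 (V = 80 - 18 = 62)
J = √87 (J = √(9 + 78) = √87 ≈ 9.3274)
(V + J)² = (62 + √87)²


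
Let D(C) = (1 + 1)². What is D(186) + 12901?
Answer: 12905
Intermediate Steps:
D(C) = 4 (D(C) = 2² = 4)
D(186) + 12901 = 4 + 12901 = 12905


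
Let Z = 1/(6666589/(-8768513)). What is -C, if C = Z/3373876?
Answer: 8768513/22492244628964 ≈ 3.8985e-7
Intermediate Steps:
Z = -8768513/6666589 (Z = 1/(6666589*(-1/8768513)) = 1/(-6666589/8768513) = -8768513/6666589 ≈ -1.3153)
C = -8768513/22492244628964 (C = -8768513/6666589/3373876 = -8768513/6666589*1/3373876 = -8768513/22492244628964 ≈ -3.8985e-7)
-C = -1*(-8768513/22492244628964) = 8768513/22492244628964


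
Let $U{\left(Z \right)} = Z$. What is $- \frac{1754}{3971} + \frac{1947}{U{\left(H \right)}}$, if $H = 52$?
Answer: $\frac{7640329}{206492} \approx 37.001$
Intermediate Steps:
$- \frac{1754}{3971} + \frac{1947}{U{\left(H \right)}} = - \frac{1754}{3971} + \frac{1947}{52} = \frac{7640329}{206492}$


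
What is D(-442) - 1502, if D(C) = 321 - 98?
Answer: -1279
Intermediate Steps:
D(C) = 223
D(-442) - 1502 = 223 - 1502 = -1279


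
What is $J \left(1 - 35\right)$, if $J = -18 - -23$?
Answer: $-170$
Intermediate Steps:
$J = 5$ ($J = -18 + 23 = 5$)
$J \left(1 - 35\right) = 5 \left(1 - 35\right) = 5 \left(-34\right) = -170$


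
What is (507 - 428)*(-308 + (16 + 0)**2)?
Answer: -4108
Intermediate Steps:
(507 - 428)*(-308 + (16 + 0)**2) = 79*(-308 + 16**2) = 79*(-308 + 256) = 79*(-52) = -4108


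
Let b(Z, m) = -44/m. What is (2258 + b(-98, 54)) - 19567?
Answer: -467365/27 ≈ -17310.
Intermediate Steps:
b(Z, m) = -44/m
(2258 + b(-98, 54)) - 19567 = (2258 - 44/54) - 19567 = (2258 - 44*1/54) - 19567 = (2258 - 22/27) - 19567 = 60944/27 - 19567 = -467365/27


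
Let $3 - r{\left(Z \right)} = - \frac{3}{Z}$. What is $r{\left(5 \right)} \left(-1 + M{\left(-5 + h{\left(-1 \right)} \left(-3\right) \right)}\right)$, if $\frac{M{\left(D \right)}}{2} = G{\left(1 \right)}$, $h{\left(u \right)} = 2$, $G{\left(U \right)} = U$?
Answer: $\frac{18}{5} \approx 3.6$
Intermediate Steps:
$M{\left(D \right)} = 2$ ($M{\left(D \right)} = 2 \cdot 1 = 2$)
$r{\left(Z \right)} = 3 + \frac{3}{Z}$ ($r{\left(Z \right)} = 3 - - \frac{3}{Z} = 3 + \frac{3}{Z}$)
$r{\left(5 \right)} \left(-1 + M{\left(-5 + h{\left(-1 \right)} \left(-3\right) \right)}\right) = \left(3 + \frac{3}{5}\right) \left(-1 + 2\right) = \left(3 + 3 \cdot \frac{1}{5}\right) 1 = \left(3 + \frac{3}{5}\right) 1 = \frac{18}{5} \cdot 1 = \frac{18}{5}$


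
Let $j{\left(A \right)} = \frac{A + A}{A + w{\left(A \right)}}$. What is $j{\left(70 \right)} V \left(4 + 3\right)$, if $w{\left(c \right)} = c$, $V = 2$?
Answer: $14$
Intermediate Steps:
$j{\left(A \right)} = 1$ ($j{\left(A \right)} = \frac{A + A}{A + A} = \frac{2 A}{2 A} = 2 A \frac{1}{2 A} = 1$)
$j{\left(70 \right)} V \left(4 + 3\right) = 1 \cdot 2 \left(4 + 3\right) = 1 \cdot 2 \cdot 7 = 1 \cdot 14 = 14$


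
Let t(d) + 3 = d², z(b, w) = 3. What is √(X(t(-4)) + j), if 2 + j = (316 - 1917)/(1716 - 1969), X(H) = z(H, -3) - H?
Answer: I*√363055/253 ≈ 2.3816*I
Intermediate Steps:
t(d) = -3 + d²
X(H) = 3 - H
j = 1095/253 (j = -2 + (316 - 1917)/(1716 - 1969) = -2 - 1601/(-253) = -2 - 1601*(-1/253) = -2 + 1601/253 = 1095/253 ≈ 4.3281)
√(X(t(-4)) + j) = √((3 - (-3 + (-4)²)) + 1095/253) = √((3 - (-3 + 16)) + 1095/253) = √((3 - 1*13) + 1095/253) = √((3 - 13) + 1095/253) = √(-10 + 1095/253) = √(-1435/253) = I*√363055/253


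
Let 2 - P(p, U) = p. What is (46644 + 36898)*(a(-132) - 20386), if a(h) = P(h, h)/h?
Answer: -56204676653/33 ≈ -1.7032e+9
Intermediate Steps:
P(p, U) = 2 - p
a(h) = (2 - h)/h
(46644 + 36898)*(a(-132) - 20386) = (46644 + 36898)*((2 - 1*(-132))/(-132) - 20386) = 83542*(-(2 + 132)/132 - 20386) = 83542*(-1/132*134 - 20386) = 83542*(-67/66 - 20386) = 83542*(-1345543/66) = -56204676653/33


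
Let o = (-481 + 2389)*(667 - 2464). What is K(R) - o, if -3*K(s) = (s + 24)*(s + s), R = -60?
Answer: 3427236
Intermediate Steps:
K(s) = -2*s*(24 + s)/3 (K(s) = -(s + 24)*(s + s)/3 = -(24 + s)*2*s/3 = -2*s*(24 + s)/3)
o = -3428676 (o = 1908*(-1797) = -3428676)
K(R) - o = -2/3*(-60)*(24 - 60) - 1*(-3428676) = -2/3*(-60)*(-36) + 3428676 = -1440 + 3428676 = 3427236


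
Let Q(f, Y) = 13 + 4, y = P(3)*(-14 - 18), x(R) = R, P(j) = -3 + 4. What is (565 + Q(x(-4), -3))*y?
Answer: -18624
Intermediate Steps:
P(j) = 1
y = -32 (y = 1*(-14 - 18) = 1*(-32) = -32)
Q(f, Y) = 17
(565 + Q(x(-4), -3))*y = (565 + 17)*(-32) = 582*(-32) = -18624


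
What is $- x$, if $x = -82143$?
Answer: $82143$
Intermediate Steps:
$- x = \left(-1\right) \left(-82143\right) = 82143$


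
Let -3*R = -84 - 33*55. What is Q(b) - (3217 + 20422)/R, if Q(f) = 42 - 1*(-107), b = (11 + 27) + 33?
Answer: 70678/633 ≈ 111.66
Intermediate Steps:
R = 633 (R = -(-84 - 33*55)/3 = -(-84 - 1815)/3 = -⅓*(-1899) = 633)
b = 71 (b = 38 + 33 = 71)
Q(f) = 149 (Q(f) = 42 + 107 = 149)
Q(b) - (3217 + 20422)/R = 149 - (3217 + 20422)/633 = 149 - 23639/633 = 70678/633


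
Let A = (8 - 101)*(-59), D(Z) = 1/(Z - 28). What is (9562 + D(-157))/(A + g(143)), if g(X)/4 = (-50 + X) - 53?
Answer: 1768969/1044695 ≈ 1.6933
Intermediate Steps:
g(X) = -412 + 4*X (g(X) = 4*((-50 + X) - 53) = 4*(-103 + X) = -412 + 4*X)
D(Z) = 1/(-28 + Z)
A = 5487 (A = -93*(-59) = 5487)
(9562 + D(-157))/(A + g(143)) = (9562 + 1/(-28 - 157))/(5487 + (-412 + 4*143)) = (9562 + 1/(-185))/(5487 + (-412 + 572)) = (9562 - 1/185)/(5487 + 160) = (1768969/185)/5647 = (1768969/185)*(1/5647) = 1768969/1044695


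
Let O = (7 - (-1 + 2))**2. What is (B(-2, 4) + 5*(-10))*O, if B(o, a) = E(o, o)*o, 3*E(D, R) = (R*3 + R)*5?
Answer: -840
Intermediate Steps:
E(D, R) = 20*R/3 (E(D, R) = ((R*3 + R)*5)/3 = ((3*R + R)*5)/3 = ((4*R)*5)/3 = (20*R)/3 = 20*R/3)
B(o, a) = 20*o**2/3 (B(o, a) = (20*o/3)*o = 20*o**2/3)
O = 36 (O = (7 - 1*1)**2 = (7 - 1)**2 = 6**2 = 36)
(B(-2, 4) + 5*(-10))*O = ((20/3)*(-2)**2 + 5*(-10))*36 = ((20/3)*4 - 50)*36 = (80/3 - 50)*36 = -70/3*36 = -840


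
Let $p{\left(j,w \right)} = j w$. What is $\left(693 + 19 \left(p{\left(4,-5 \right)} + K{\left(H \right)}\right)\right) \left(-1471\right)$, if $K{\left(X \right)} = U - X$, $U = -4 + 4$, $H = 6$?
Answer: $-292729$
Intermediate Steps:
$U = 0$
$K{\left(X \right)} = - X$ ($K{\left(X \right)} = 0 - X = - X$)
$\left(693 + 19 \left(p{\left(4,-5 \right)} + K{\left(H \right)}\right)\right) \left(-1471\right) = \left(693 + 19 \left(4 \left(-5\right) - 6\right)\right) \left(-1471\right) = \left(693 + 19 \left(-20 - 6\right)\right) \left(-1471\right) = \left(693 + 19 \left(-26\right)\right) \left(-1471\right) = \left(693 - 494\right) \left(-1471\right) = 199 \left(-1471\right) = -292729$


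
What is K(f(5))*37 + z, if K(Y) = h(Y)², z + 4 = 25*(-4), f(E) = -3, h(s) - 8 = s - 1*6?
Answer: -67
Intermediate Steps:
h(s) = 2 + s (h(s) = 8 + (s - 1*6) = 8 + (s - 6) = 8 + (-6 + s) = 2 + s)
z = -104 (z = -4 + 25*(-4) = -4 - 100 = -104)
K(Y) = (2 + Y)²
K(f(5))*37 + z = (2 - 3)²*37 - 104 = (-1)²*37 - 104 = 1*37 - 104 = 37 - 104 = -67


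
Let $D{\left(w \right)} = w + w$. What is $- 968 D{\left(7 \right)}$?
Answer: $-13552$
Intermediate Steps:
$D{\left(w \right)} = 2 w$
$- 968 D{\left(7 \right)} = - 968 \cdot 2 \cdot 7 = \left(-968\right) 14 = -13552$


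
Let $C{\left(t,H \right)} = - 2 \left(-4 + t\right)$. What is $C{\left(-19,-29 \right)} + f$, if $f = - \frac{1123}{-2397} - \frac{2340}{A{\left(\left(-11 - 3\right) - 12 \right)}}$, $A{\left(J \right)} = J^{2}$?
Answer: $\frac{1340140}{31161} \approx 43.007$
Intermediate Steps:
$C{\left(t,H \right)} = 8 - 2 t$
$f = - \frac{93266}{31161}$ ($f = - \frac{1123}{-2397} - \frac{2340}{\left(\left(-11 - 3\right) - 12\right)^{2}} = \left(-1123\right) \left(- \frac{1}{2397}\right) - \frac{2340}{\left(-14 - 12\right)^{2}} = \frac{1123}{2397} - \frac{2340}{\left(-26\right)^{2}} = \frac{1123}{2397} - \frac{2340}{676} = \frac{1123}{2397} - \frac{45}{13} = - \frac{93266}{31161} \approx -2.993$)
$C{\left(-19,-29 \right)} + f = \left(8 - -38\right) - \frac{93266}{31161} = \left(8 + 38\right) - \frac{93266}{31161} = 46 - \frac{93266}{31161} = \frac{1340140}{31161}$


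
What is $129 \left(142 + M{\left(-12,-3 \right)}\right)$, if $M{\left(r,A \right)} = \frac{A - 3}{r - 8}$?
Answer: $\frac{183567}{10} \approx 18357.0$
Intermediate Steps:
$M{\left(r,A \right)} = \frac{-3 + A}{-8 + r}$
$129 \left(142 + M{\left(-12,-3 \right)}\right) = 129 \left(142 + \frac{-3 - 3}{-8 - 12}\right) = 129 \left(142 + \frac{1}{-20} \left(-6\right)\right) = 129 \left(142 - - \frac{3}{10}\right) = 129 \left(142 + \frac{3}{10}\right) = 129 \cdot \frac{1423}{10} = \frac{183567}{10}$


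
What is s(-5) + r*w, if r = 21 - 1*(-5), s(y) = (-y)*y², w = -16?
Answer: -291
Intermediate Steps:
s(y) = -y³
r = 26 (r = 21 + 5 = 26)
s(-5) + r*w = -1*(-5)³ + 26*(-16) = -1*(-125) - 416 = 125 - 416 = -291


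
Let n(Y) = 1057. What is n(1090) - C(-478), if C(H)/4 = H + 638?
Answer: 417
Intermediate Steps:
C(H) = 2552 + 4*H (C(H) = 4*(H + 638) = 4*(638 + H) = 2552 + 4*H)
n(1090) - C(-478) = 1057 - (2552 + 4*(-478)) = 1057 - (2552 - 1912) = 1057 - 1*640 = 1057 - 640 = 417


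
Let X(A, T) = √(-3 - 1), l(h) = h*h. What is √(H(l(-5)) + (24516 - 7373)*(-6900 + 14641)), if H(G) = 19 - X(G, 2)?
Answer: √(132703982 - 2*I) ≈ 11520.0 - 0.e-4*I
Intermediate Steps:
l(h) = h²
X(A, T) = 2*I (X(A, T) = √(-4) = 2*I)
H(G) = 19 - 2*I
√(H(l(-5)) + (24516 - 7373)*(-6900 + 14641)) = √((19 - 2*I) + (24516 - 7373)*(-6900 + 14641)) = √((19 - 2*I) + 17143*7741) = √((19 - 2*I) + 132703963) = √(132703982 - 2*I)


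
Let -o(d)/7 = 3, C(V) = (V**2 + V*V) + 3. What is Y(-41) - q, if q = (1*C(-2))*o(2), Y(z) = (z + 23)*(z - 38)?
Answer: 1653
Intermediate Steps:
C(V) = 3 + 2*V**2 (C(V) = (V**2 + V**2) + 3 = 2*V**2 + 3 = 3 + 2*V**2)
o(d) = -21 (o(d) = -7*3 = -21)
Y(z) = (-38 + z)*(23 + z) (Y(z) = (23 + z)*(-38 + z) = (-38 + z)*(23 + z))
q = -231 (q = (1*(3 + 2*(-2)**2))*(-21) = (1*(3 + 2*4))*(-21) = (1*(3 + 8))*(-21) = (1*11)*(-21) = 11*(-21) = -231)
Y(-41) - q = (-874 + (-41)**2 - 15*(-41)) - 1*(-231) = (-874 + 1681 + 615) + 231 = 1422 + 231 = 1653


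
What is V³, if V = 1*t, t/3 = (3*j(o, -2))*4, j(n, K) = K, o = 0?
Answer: -373248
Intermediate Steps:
t = -72 (t = 3*((3*(-2))*4) = 3*(-6*4) = 3*(-24) = -72)
V = -72 (V = 1*(-72) = -72)
V³ = (-72)³ = -373248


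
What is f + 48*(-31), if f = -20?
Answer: -1508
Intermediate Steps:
f + 48*(-31) = -20 + 48*(-31) = -20 - 1488 = -1508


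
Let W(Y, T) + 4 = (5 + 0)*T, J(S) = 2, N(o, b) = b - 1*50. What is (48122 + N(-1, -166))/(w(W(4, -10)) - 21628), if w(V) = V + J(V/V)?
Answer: -23953/10840 ≈ -2.2097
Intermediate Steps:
N(o, b) = -50 + b (N(o, b) = b - 50 = -50 + b)
W(Y, T) = -4 + 5*T (W(Y, T) = -4 + (5 + 0)*T = -4 + 5*T)
w(V) = 2 + V (w(V) = V + 2 = 2 + V)
(48122 + N(-1, -166))/(w(W(4, -10)) - 21628) = (48122 + (-50 - 166))/((2 + (-4 + 5*(-10))) - 21628) = (48122 - 216)/((2 + (-4 - 50)) - 21628) = 47906/((2 - 54) - 21628) = 47906/(-52 - 21628) = 47906/(-21680) = 47906*(-1/21680) = -23953/10840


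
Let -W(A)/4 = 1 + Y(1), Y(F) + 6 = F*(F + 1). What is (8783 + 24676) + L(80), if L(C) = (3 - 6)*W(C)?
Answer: 33423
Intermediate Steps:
Y(F) = -6 + F*(1 + F) (Y(F) = -6 + F*(F + 1) = -6 + F*(1 + F))
W(A) = 12 (W(A) = -4*(1 + (-6 + 1 + 1**2)) = -4*(1 + (-6 + 1 + 1)) = -4*(1 - 4) = -4*(-3) = 12)
L(C) = -36 (L(C) = (3 - 6)*12 = -3*12 = -36)
(8783 + 24676) + L(80) = (8783 + 24676) - 36 = 33459 - 36 = 33423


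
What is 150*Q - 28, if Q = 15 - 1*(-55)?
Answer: 10472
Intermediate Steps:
Q = 70 (Q = 15 + 55 = 70)
150*Q - 28 = 150*70 - 28 = 10500 - 28 = 10472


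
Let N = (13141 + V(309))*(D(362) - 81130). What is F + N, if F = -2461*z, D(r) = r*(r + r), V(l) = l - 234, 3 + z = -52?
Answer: 2391676283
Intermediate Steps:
z = -55 (z = -3 - 52 = -55)
V(l) = -234 + l
D(r) = 2*r² (D(r) = r*(2*r) = 2*r²)
F = 135355 (F = -2461*(-55) = 135355)
N = 2391540928 (N = (13141 + (-234 + 309))*(2*362² - 81130) = (13141 + 75)*(2*131044 - 81130) = 13216*(262088 - 81130) = 13216*180958 = 2391540928)
F + N = 135355 + 2391540928 = 2391676283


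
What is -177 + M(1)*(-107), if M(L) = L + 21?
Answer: -2531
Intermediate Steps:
M(L) = 21 + L
-177 + M(1)*(-107) = -177 + (21 + 1)*(-107) = -177 + 22*(-107) = -177 - 2354 = -2531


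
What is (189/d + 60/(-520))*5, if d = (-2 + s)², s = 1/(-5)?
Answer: 612435/3146 ≈ 194.67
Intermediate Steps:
s = -⅕ ≈ -0.20000
d = 121/25 (d = (-2 - ⅕)² = (-11/5)² = 121/25 ≈ 4.8400)
(189/d + 60/(-520))*5 = (189/(121/25) + 60/(-520))*5 = (189*(25/121) + 60*(-1/520))*5 = (4725/121 - 3/26)*5 = (122487/3146)*5 = 612435/3146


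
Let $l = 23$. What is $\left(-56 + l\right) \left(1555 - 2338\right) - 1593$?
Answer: $24246$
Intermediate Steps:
$\left(-56 + l\right) \left(1555 - 2338\right) - 1593 = \left(-56 + 23\right) \left(1555 - 2338\right) - 1593 = \left(-33\right) \left(-783\right) - 1593 = 25839 - 1593 = 24246$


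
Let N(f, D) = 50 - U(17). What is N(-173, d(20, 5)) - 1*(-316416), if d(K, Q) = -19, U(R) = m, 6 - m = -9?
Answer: 316451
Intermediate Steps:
m = 15 (m = 6 - 1*(-9) = 6 + 9 = 15)
U(R) = 15
N(f, D) = 35 (N(f, D) = 50 - 1*15 = 50 - 15 = 35)
N(-173, d(20, 5)) - 1*(-316416) = 35 - 1*(-316416) = 35 + 316416 = 316451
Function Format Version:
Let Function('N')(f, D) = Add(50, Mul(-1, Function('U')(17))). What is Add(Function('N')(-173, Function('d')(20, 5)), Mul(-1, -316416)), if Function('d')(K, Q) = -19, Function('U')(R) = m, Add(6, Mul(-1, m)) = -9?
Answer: 316451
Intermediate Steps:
m = 15 (m = Add(6, Mul(-1, -9)) = Add(6, 9) = 15)
Function('U')(R) = 15
Function('N')(f, D) = 35 (Function('N')(f, D) = Add(50, Mul(-1, 15)) = Add(50, -15) = 35)
Add(Function('N')(-173, Function('d')(20, 5)), Mul(-1, -316416)) = Add(35, Mul(-1, -316416)) = Add(35, 316416) = 316451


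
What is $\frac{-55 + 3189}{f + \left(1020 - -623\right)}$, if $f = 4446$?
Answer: $\frac{3134}{6089} \approx 0.5147$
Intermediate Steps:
$\frac{-55 + 3189}{f + \left(1020 - -623\right)} = \frac{-55 + 3189}{4446 + \left(1020 - -623\right)} = \frac{3134}{4446 + \left(1020 + 623\right)} = \frac{3134}{4446 + 1643} = \frac{3134}{6089}$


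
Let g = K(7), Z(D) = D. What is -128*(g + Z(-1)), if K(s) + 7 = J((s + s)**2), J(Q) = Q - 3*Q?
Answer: 51200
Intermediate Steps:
J(Q) = -2*Q
K(s) = -7 - 8*s**2 (K(s) = -7 - 2*(s + s)**2 = -7 - 2*4*s**2 = -7 - 8*s**2)
g = -399 (g = -7 - 8*7**2 = -7 - 8*49 = -7 - 392 = -399)
-128*(g + Z(-1)) = -128*(-399 - 1) = -128*(-400) = 51200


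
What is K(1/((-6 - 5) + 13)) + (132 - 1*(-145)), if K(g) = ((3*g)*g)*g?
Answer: 2219/8 ≈ 277.38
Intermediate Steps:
K(g) = 3*g³ (K(g) = (3*g²)*g = 3*g³)
K(1/((-6 - 5) + 13)) + (132 - 1*(-145)) = 3*(1/((-6 - 5) + 13))³ + (132 - 1*(-145)) = 3*(1/(-11 + 13))³ + (132 + 145) = 3*(1/2)³ + 277 = 3*(½)³ + 277 = 3*(⅛) + 277 = 3/8 + 277 = 2219/8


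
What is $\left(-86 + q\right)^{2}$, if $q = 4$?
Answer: $6724$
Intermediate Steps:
$\left(-86 + q\right)^{2} = \left(-86 + 4\right)^{2} = \left(-82\right)^{2} = 6724$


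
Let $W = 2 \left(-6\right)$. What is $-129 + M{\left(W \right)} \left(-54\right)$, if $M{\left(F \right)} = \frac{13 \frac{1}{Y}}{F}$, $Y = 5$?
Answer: $- \frac{1173}{10} \approx -117.3$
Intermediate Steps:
$W = -12$
$M{\left(F \right)} = \frac{13}{5 F}$ ($M{\left(F \right)} = \frac{13 \cdot \frac{1}{5}}{F} = \frac{13}{5 F}$)
$-129 + M{\left(W \right)} \left(-54\right) = -129 + \frac{13}{5 \left(-12\right)} \left(-54\right) = -129 + \frac{13}{5} \left(- \frac{1}{12}\right) \left(-54\right) = -129 - - \frac{117}{10} = -129 + \frac{117}{10} = - \frac{1173}{10}$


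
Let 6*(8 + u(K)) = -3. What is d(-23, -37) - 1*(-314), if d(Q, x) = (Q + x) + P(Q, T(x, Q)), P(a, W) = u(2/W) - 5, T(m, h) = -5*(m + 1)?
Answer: 481/2 ≈ 240.50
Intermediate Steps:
u(K) = -17/2 (u(K) = -8 + (⅙)*(-3) = -8 - ½ = -17/2)
T(m, h) = -5 - 5*m (T(m, h) = -5*(1 + m) = -5 - 5*m)
P(a, W) = -27/2 (P(a, W) = -17/2 - 5 = -27/2)
d(Q, x) = -27/2 + Q + x (d(Q, x) = (Q + x) - 27/2 = -27/2 + Q + x)
d(-23, -37) - 1*(-314) = (-27/2 - 23 - 37) - 1*(-314) = -147/2 + 314 = 481/2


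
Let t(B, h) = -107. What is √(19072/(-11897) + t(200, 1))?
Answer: I*√15371530747/11897 ≈ 10.421*I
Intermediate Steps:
√(19072/(-11897) + t(200, 1)) = √(19072/(-11897) - 107) = √(19072*(-1/11897) - 107) = √(-19072/11897 - 107) = √(-1292051/11897) = I*√15371530747/11897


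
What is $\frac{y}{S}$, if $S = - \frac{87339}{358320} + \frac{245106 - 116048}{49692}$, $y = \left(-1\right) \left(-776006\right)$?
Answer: $\frac{1151440123938720}{3492001081} \approx 3.2974 \cdot 10^{5}$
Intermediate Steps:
$y = 776006$
$S = \frac{3492001081}{1483803120}$ ($S = \left(-87339\right) \frac{1}{358320} + 129058 \cdot \frac{1}{49692} = - \frac{29113}{119440} + \frac{64529}{24846} = \frac{3492001081}{1483803120} \approx 2.3534$)
$\frac{y}{S} = \frac{776006}{\frac{3492001081}{1483803120}} = 776006 \cdot \frac{1483803120}{3492001081} = \frac{1151440123938720}{3492001081}$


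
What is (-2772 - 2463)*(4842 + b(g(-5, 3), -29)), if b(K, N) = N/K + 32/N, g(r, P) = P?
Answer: -733453165/29 ≈ -2.5291e+7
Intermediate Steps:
b(K, N) = 32/N + N/K
(-2772 - 2463)*(4842 + b(g(-5, 3), -29)) = (-2772 - 2463)*(4842 + (32/(-29) - 29/3)) = -5235*(4842 + (32*(-1/29) - 29*1/3)) = -5235*(4842 + (-32/29 - 29/3)) = -5235*(4842 - 937/87) = -5235*420317/87 = -733453165/29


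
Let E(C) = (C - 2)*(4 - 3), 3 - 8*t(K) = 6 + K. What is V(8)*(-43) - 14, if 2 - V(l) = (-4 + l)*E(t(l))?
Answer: -1361/2 ≈ -680.50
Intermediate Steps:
t(K) = -3/8 - K/8 (t(K) = 3/8 - (6 + K)/8 = 3/8 + (-3/4 - K/8) = -3/8 - K/8)
E(C) = -2 + C (E(C) = (-2 + C)*1 = -2 + C)
V(l) = 2 - (-4 + l)*(-19/8 - l/8) (V(l) = 2 - (-4 + l)*(-2 + (-3/8 - l/8)) = 2 - (-4 + l)*(-19/8 - l/8))
V(8)*(-43) - 14 = (-15/2 + (1/8)*8**2 + (15/8)*8)*(-43) - 14 = (-15/2 + (1/8)*64 + 15)*(-43) - 14 = (-15/2 + 8 + 15)*(-43) - 14 = (31/2)*(-43) - 14 = -1333/2 - 14 = -1361/2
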